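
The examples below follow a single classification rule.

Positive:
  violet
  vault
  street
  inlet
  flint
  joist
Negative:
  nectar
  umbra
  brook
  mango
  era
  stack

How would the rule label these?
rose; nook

Negative, Negative

The simplest hypothesis consistent with all the labels is: ends with 't'.
rose → ends with 'e' → Negative.
nook → ends with 'k' → Negative.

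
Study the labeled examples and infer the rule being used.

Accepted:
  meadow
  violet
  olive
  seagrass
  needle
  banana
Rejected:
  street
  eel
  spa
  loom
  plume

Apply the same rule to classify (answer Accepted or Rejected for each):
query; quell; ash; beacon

Rejected, Rejected, Rejected, Accepted

The simplest hypothesis consistent with all the labels is: has ≥ 3 vowels.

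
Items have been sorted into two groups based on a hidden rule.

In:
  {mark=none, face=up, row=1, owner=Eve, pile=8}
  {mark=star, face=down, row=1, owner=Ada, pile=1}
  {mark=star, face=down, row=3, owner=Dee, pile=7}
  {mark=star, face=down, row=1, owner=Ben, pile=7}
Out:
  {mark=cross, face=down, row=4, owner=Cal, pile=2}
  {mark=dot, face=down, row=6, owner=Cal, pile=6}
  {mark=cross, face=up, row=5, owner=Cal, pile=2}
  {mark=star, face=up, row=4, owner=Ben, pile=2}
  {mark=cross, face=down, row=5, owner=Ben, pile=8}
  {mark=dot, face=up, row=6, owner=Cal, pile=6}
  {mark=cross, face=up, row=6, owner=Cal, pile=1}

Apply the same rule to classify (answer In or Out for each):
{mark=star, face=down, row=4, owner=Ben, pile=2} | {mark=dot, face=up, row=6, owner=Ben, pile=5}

Every 'In' example satisfies: row ≤ 3. None of the 'Out' examples do.

Out, Out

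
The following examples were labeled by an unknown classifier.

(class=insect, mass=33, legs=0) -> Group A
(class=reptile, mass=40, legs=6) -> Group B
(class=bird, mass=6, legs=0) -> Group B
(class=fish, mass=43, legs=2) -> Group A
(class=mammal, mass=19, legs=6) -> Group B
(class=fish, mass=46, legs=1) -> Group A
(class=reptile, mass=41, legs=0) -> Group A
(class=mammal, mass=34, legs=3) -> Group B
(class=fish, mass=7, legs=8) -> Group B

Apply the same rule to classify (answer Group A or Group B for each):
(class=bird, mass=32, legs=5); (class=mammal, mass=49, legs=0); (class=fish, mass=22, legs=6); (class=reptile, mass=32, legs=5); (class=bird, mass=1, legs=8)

Group B, Group A, Group B, Group B, Group B

Rule: legs ≤ 2 AND mass ≥ 7. This holds for each 'Group A' example and fails for each 'Group B' one.
(class=bird, mass=32, legs=5): legs = 5, mass = 32, does not satisfy this → Group B.
(class=mammal, mass=49, legs=0): legs = 0, mass = 49, passes → Group A.
(class=fish, mass=22, legs=6): legs = 6, mass = 22, does not satisfy this → Group B.
(class=reptile, mass=32, legs=5): legs = 5, mass = 32, does not satisfy this → Group B.
(class=bird, mass=1, legs=8): legs = 8, mass = 1, does not satisfy this → Group B.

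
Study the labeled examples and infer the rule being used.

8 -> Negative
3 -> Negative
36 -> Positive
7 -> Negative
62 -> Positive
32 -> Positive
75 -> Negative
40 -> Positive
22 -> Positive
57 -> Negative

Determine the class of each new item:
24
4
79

A rule that fits every label: even AND at least 22 — true of each 'Positive' example, false of each 'Negative' one.

Positive, Negative, Negative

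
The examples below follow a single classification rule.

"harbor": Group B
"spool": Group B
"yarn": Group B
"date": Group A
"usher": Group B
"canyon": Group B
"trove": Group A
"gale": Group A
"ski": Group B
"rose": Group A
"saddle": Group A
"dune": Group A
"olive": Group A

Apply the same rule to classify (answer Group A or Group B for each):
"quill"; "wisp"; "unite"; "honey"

Group B, Group B, Group A, Group B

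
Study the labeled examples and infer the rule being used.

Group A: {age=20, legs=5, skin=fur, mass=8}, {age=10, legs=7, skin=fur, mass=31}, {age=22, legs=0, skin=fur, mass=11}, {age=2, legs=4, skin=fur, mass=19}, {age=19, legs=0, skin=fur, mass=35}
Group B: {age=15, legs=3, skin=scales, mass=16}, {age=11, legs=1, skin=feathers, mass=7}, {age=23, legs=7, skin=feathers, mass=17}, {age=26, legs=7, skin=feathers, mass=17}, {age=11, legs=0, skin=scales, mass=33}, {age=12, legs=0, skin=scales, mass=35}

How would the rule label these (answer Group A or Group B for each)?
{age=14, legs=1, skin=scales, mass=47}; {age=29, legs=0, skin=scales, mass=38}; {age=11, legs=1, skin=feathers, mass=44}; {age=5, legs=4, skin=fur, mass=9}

Looking at the examples, the only property every 'Group A' case has and every 'Group B' case lacks is: skin is fur.

Group B, Group B, Group B, Group A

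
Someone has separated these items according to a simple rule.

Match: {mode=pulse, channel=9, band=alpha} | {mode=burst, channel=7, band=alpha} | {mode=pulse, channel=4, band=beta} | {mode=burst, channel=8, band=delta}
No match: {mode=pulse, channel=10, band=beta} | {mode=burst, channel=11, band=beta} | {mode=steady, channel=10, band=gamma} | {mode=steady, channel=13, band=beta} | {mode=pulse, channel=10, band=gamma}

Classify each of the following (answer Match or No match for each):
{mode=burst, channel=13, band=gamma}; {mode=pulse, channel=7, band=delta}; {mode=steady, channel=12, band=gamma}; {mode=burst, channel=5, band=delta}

No match, Match, No match, Match

The pattern is that an item is 'Match' exactly when: channel ≤ 9.
{mode=burst, channel=13, band=gamma} → channel = 13 → No match. {mode=pulse, channel=7, band=delta} → channel = 7 → Match. {mode=steady, channel=12, band=gamma} → channel = 12 → No match. {mode=burst, channel=5, band=delta} → channel = 5 → Match.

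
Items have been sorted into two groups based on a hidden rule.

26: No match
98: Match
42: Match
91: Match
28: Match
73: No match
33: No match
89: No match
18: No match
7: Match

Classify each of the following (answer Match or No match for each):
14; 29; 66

Match, No match, No match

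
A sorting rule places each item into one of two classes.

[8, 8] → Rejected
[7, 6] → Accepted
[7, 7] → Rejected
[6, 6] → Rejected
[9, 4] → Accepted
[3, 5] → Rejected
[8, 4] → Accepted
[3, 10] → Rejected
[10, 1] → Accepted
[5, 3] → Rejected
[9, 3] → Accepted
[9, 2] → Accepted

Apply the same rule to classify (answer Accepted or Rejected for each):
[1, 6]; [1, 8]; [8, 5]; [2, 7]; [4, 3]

Every 'Accepted' example satisfies: first > second AND sum ≥ 11. None of the 'Rejected' examples do.
[1, 6] → 1 < 6, 1+6 = 7 → Rejected.
[1, 8] → 1 < 8, 1+8 = 9 → Rejected.
[8, 5] → 8 > 5, 8+5 = 13 → Accepted.
[2, 7] → 2 < 7, 2+7 = 9 → Rejected.
[4, 3] → 4 > 3, 4+3 = 7 → Rejected.

Rejected, Rejected, Accepted, Rejected, Rejected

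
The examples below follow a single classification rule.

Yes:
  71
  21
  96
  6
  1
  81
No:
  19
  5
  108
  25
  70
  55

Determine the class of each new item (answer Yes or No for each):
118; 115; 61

No, No, Yes

Rule: ≡ 1 (mod 5). This holds for each 'Yes' example and fails for each 'No' one.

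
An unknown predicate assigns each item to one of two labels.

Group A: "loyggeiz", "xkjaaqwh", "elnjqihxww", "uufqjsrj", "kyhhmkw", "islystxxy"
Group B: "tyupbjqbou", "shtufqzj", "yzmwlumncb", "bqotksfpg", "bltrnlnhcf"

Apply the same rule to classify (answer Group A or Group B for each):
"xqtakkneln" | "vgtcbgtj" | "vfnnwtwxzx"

Group A, Group B, Group A

Comparing the two groups points to one rule — has a double letter.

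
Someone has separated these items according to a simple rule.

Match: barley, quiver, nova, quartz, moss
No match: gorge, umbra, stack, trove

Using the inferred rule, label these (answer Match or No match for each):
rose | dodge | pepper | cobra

Rule: even length. This holds for each 'Match' example and fails for each 'No match' one.
rose: length 4 — has this property, so Match. dodge: length 5 — doesn't match, so No match. pepper: length 6 — has this property, so Match. cobra: length 5 — doesn't match, so No match.

Match, No match, Match, No match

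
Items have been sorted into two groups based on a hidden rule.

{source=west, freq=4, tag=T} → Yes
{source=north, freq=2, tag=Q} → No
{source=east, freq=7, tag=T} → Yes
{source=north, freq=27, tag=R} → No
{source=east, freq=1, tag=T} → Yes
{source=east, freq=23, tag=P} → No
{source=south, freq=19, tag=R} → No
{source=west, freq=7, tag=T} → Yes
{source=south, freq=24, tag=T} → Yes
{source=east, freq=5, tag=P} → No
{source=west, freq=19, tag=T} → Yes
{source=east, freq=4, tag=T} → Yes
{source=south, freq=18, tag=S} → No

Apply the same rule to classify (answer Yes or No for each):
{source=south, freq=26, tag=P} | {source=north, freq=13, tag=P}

No, No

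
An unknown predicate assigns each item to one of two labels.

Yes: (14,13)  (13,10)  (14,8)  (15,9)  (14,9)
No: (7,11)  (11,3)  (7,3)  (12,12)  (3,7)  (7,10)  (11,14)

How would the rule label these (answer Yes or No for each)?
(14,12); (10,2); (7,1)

Yes, No, No

All 'Yes' examples share one property — first ≥ 13 — and every 'No' example lacks it.
(14,12): first 14, passes → Yes. (10,2): first 10, does not fit → No. (7,1): first 7, does not fit → No.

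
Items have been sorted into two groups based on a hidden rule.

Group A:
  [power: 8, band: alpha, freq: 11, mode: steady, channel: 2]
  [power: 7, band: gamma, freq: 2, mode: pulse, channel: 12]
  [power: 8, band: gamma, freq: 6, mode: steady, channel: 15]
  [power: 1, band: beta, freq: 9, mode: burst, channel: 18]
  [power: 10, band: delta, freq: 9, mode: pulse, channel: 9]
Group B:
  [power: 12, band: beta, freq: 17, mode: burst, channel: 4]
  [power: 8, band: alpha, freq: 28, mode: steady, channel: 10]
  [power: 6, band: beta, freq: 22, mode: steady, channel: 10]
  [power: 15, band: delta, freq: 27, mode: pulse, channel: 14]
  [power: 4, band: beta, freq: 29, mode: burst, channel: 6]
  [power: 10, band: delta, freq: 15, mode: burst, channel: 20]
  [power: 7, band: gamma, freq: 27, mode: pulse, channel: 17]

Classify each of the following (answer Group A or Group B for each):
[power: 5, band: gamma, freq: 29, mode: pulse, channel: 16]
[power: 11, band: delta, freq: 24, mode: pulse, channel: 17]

Group B, Group B

Rule: freq ≤ 11. This holds for each 'Group A' example and fails for each 'Group B' one.
[power: 5, band: gamma, freq: 29, mode: pulse, channel: 16]: freq = 29, lacks this property → Group B. [power: 11, band: delta, freq: 24, mode: pulse, channel: 17]: freq = 24, lacks this property → Group B.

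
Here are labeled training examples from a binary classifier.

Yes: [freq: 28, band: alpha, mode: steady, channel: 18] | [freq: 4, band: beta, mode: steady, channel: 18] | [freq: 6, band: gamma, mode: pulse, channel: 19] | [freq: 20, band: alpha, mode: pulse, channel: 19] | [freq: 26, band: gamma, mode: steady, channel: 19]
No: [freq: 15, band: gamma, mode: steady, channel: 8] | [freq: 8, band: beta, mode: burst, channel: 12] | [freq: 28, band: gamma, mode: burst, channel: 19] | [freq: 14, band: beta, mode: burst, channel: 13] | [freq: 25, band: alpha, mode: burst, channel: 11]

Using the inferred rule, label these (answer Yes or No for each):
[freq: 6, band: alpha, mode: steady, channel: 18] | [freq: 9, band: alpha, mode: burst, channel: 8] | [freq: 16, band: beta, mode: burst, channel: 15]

Rule: mode is not burst AND channel ≥ 11. This holds for each 'Yes' example and fails for each 'No' one.
[freq: 6, band: alpha, mode: steady, channel: 18]: Yes (mode is steady, channel = 18).
[freq: 9, band: alpha, mode: burst, channel: 8]: No (mode is burst, channel = 8).
[freq: 16, band: beta, mode: burst, channel: 15]: No (mode is burst, channel = 15).

Yes, No, No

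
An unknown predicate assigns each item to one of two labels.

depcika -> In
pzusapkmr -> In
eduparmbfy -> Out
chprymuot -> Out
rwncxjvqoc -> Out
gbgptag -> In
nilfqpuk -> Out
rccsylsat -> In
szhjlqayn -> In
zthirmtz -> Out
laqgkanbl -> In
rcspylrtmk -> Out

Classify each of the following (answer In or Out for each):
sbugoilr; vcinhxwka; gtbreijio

Out, In, Out

The simplest hypothesis consistent with all the labels is: odd length AND contains 'a'.
sbugoilr: length 8, no 'a', does not fit → Out.
vcinhxwka: length 9, has 'a', checks out → In.
gtbreijio: length 9, no 'a', does not fit → Out.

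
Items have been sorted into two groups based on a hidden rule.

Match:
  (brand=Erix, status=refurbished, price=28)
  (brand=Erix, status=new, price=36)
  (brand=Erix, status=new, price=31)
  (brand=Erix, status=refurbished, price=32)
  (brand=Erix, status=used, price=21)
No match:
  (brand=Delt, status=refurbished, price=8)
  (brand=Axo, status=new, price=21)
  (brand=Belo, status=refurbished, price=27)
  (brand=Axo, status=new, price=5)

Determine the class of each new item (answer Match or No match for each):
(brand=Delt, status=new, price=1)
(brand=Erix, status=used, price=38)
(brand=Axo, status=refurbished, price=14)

The classifier is using: brand is Erix.

No match, Match, No match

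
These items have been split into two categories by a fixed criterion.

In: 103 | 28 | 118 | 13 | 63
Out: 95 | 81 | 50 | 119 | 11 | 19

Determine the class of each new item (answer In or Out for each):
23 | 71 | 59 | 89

In, Out, Out, Out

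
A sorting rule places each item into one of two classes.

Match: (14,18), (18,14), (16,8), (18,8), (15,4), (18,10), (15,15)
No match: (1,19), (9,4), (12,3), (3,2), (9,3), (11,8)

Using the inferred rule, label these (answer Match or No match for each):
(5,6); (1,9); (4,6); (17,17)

No match, No match, No match, Match

Every 'Match' example satisfies: first ≥ 14. None of the 'No match' examples do.
(5,6): No match (first 5). (1,9): No match (first 1). (4,6): No match (first 4). (17,17): Match (first 17).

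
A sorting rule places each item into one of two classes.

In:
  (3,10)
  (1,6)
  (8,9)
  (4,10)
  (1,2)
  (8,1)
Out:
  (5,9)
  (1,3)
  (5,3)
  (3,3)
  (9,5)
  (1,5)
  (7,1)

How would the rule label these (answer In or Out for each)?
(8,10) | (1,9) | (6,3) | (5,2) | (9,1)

Every 'In' example satisfies: product is even. None of the 'Out' examples do.
(8,10) → 8·10 = 80 → In. (1,9) → 1·9 = 9 → Out. (6,3) → 6·3 = 18 → In. (5,2) → 5·2 = 10 → In. (9,1) → 9·1 = 9 → Out.

In, Out, In, In, Out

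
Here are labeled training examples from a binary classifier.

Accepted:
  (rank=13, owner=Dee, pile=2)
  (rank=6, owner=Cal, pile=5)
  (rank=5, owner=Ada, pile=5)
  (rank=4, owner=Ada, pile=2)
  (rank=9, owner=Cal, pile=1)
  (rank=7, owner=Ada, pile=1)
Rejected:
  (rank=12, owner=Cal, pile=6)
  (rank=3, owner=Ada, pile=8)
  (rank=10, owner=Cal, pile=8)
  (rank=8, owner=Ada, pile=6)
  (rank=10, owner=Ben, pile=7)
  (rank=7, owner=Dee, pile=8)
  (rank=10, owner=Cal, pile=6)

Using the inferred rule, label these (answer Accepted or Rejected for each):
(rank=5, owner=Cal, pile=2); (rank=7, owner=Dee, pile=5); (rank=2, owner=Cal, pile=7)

Accepted, Accepted, Rejected

All 'Accepted' examples share one property — pile ≤ 5 — and every 'Rejected' example lacks it.
(rank=5, owner=Cal, pile=2) — pile = 2, hence Accepted. (rank=7, owner=Dee, pile=5) — pile = 5, hence Accepted. (rank=2, owner=Cal, pile=7) — pile = 7, hence Rejected.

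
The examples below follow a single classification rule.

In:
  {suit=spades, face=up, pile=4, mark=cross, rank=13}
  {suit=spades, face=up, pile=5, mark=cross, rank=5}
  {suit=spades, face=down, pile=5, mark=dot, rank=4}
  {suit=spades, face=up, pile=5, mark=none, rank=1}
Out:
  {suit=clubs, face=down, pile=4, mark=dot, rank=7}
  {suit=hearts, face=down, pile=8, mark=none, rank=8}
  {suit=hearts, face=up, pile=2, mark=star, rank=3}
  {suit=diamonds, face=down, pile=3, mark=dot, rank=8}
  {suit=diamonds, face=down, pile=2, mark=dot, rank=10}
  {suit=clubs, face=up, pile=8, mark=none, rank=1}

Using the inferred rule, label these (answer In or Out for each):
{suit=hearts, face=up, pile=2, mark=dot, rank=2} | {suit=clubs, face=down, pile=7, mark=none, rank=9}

Out, Out

The common property of the 'In' items is: suit is spades. No 'Out' item has it.
{suit=hearts, face=up, pile=2, mark=dot, rank=2} → suit is hearts → Out. {suit=clubs, face=down, pile=7, mark=none, rank=9} → suit is clubs → Out.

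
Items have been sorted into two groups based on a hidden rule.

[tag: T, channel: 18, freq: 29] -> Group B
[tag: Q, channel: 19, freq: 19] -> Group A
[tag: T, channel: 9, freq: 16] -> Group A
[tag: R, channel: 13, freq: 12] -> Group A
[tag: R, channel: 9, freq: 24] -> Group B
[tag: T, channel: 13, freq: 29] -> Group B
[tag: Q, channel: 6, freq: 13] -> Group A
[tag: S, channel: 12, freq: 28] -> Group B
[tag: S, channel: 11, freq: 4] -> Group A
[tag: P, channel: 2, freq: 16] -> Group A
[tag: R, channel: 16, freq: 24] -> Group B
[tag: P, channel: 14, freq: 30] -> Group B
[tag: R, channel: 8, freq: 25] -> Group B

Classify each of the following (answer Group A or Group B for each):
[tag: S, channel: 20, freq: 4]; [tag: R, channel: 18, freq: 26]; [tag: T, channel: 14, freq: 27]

Rule: freq ≤ 19. This holds for each 'Group A' example and fails for each 'Group B' one.

Group A, Group B, Group B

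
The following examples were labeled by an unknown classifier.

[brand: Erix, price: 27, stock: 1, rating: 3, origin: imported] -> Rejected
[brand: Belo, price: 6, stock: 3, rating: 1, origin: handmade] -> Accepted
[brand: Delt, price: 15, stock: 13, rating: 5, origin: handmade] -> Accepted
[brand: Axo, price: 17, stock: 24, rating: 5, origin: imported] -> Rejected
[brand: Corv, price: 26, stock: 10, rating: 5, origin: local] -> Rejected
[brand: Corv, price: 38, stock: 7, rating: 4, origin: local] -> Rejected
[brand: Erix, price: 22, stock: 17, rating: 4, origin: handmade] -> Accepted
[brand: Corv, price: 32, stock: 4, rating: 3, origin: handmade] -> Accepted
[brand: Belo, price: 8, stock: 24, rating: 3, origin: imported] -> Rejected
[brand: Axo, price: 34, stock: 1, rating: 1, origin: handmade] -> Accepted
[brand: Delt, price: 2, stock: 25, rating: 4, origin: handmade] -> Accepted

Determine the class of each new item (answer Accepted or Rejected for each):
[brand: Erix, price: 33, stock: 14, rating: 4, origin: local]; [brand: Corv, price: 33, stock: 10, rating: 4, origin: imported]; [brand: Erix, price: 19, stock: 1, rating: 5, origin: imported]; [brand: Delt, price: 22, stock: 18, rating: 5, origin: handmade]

The classifier is using: origin is handmade.
[brand: Erix, price: 33, stock: 14, rating: 4, origin: local]: origin is local — does not pass, so Rejected.
[brand: Corv, price: 33, stock: 10, rating: 4, origin: imported]: origin is imported — does not pass, so Rejected.
[brand: Erix, price: 19, stock: 1, rating: 5, origin: imported]: origin is imported — does not pass, so Rejected.
[brand: Delt, price: 22, stock: 18, rating: 5, origin: handmade]: origin is handmade — fits, so Accepted.

Rejected, Rejected, Rejected, Accepted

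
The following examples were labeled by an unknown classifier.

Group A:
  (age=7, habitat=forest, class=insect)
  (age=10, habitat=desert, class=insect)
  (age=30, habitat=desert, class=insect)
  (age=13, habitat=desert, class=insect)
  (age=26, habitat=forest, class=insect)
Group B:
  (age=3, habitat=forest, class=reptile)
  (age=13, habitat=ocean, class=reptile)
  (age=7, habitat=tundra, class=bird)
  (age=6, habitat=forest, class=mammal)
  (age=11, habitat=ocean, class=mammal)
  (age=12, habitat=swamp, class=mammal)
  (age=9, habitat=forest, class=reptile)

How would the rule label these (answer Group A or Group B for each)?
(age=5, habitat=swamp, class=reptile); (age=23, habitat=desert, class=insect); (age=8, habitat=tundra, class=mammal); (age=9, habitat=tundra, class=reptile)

All 'Group A' examples share one property — class is insect — and every 'Group B' example lacks it.
(age=5, habitat=swamp, class=reptile) — class is reptile, hence Group B.
(age=23, habitat=desert, class=insect) — class is insect, hence Group A.
(age=8, habitat=tundra, class=mammal) — class is mammal, hence Group B.
(age=9, habitat=tundra, class=reptile) — class is reptile, hence Group B.

Group B, Group A, Group B, Group B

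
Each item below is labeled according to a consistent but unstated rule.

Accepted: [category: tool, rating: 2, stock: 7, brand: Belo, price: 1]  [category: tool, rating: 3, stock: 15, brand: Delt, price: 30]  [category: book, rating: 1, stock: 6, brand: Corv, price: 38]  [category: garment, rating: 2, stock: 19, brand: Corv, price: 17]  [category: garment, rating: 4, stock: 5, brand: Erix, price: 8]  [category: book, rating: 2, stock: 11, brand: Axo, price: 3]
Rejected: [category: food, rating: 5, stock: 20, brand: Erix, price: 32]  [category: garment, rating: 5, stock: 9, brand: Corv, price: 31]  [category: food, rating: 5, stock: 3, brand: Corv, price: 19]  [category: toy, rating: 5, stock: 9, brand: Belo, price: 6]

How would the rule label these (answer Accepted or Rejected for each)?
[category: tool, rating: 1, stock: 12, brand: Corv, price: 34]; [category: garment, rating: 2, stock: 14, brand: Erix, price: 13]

Accepted, Accepted

Rule: rating ≤ 4. This holds for each 'Accepted' example and fails for each 'Rejected' one.
[category: tool, rating: 1, stock: 12, brand: Corv, price: 34] — rating = 1, hence Accepted.
[category: garment, rating: 2, stock: 14, brand: Erix, price: 13] — rating = 2, hence Accepted.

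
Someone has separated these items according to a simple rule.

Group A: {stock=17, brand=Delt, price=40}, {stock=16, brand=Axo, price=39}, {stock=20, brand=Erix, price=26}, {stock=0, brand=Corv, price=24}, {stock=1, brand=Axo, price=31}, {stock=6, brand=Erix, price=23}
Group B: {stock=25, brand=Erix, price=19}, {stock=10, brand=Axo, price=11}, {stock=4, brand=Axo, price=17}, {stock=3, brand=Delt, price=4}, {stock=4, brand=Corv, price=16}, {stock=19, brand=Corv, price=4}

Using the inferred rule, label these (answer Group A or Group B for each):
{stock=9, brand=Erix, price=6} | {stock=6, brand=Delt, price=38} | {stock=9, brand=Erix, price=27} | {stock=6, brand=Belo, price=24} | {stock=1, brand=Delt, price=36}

Group B, Group A, Group A, Group A, Group A

One predicate separates the groups cleanly: price ≥ 23.
Group B: {stock=9, brand=Erix, price=6}, since price = 6.
Group A: {stock=6, brand=Delt, price=38}, since price = 38.
Group A: {stock=9, brand=Erix, price=27}, since price = 27.
Group A: {stock=6, brand=Belo, price=24}, since price = 24.
Group A: {stock=1, brand=Delt, price=36}, since price = 36.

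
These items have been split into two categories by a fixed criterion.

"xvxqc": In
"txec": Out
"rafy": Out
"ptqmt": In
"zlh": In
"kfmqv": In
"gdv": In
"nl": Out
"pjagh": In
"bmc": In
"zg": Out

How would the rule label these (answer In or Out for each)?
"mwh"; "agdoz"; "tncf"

In, In, Out

Every 'In' example satisfies: odd length. None of the 'Out' examples do.
"mwh" → length 3 → In. "agdoz" → length 5 → In. "tncf" → length 4 → Out.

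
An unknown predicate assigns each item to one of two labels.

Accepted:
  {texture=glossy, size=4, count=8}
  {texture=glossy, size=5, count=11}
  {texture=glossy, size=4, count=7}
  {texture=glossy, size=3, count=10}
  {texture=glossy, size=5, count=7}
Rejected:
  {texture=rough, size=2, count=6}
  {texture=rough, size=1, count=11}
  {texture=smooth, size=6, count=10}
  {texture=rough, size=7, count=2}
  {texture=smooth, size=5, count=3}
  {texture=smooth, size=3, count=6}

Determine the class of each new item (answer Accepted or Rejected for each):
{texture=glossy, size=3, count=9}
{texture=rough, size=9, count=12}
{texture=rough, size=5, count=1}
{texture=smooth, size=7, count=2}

Accepted, Rejected, Rejected, Rejected

The simplest hypothesis consistent with all the labels is: texture is glossy.
{texture=glossy, size=3, count=9} — texture is glossy, hence Accepted. {texture=rough, size=9, count=12} — texture is rough, hence Rejected. {texture=rough, size=5, count=1} — texture is rough, hence Rejected. {texture=smooth, size=7, count=2} — texture is smooth, hence Rejected.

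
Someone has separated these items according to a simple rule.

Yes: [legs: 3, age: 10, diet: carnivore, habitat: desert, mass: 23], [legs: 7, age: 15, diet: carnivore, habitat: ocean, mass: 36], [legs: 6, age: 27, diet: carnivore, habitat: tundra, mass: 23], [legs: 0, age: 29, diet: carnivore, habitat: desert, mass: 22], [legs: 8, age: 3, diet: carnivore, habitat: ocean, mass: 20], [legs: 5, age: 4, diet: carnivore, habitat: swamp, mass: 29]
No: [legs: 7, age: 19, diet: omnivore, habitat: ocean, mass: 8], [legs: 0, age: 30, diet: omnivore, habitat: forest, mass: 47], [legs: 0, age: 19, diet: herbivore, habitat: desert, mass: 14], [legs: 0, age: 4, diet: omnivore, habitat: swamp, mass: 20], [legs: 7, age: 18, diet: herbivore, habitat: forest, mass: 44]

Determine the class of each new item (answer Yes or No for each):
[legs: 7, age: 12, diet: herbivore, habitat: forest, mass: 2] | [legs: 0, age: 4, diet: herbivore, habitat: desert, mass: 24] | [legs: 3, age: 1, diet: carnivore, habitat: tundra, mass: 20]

No, No, Yes

One predicate separates the groups cleanly: diet is carnivore.
[legs: 7, age: 12, diet: herbivore, habitat: forest, mass: 2]: No (diet is herbivore). [legs: 0, age: 4, diet: herbivore, habitat: desert, mass: 24]: No (diet is herbivore). [legs: 3, age: 1, diet: carnivore, habitat: tundra, mass: 20]: Yes (diet is carnivore).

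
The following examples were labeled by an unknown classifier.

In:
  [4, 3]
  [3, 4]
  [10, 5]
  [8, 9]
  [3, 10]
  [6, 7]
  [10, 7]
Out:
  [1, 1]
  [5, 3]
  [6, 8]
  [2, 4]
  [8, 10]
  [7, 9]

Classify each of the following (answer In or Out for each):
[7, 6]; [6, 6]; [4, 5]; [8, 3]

A rule that fits every label: sum is odd — true of each 'In' example, false of each 'Out' one.
In: [7, 6], since 7+6 = 13. Out: [6, 6], since 6+6 = 12. In: [4, 5], since 4+5 = 9. In: [8, 3], since 8+3 = 11.

In, Out, In, In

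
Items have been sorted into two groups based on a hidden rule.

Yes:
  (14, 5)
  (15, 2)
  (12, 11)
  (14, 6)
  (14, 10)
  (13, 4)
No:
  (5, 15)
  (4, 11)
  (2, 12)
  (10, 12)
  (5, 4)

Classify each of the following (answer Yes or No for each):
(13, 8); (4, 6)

Yes, No

The pattern is that an item is 'Yes' exactly when: first ≥ 11.
(13, 8): Yes (first 13).
(4, 6): No (first 4).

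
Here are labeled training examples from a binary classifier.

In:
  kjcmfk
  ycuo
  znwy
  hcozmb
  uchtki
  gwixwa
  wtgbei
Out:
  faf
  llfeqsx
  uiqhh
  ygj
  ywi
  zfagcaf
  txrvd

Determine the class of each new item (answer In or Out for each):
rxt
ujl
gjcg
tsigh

Out, Out, In, Out

All 'In' examples share one property — even length — and every 'Out' example lacks it.
rxt: length 3, doesn't qualify → Out.
ujl: length 3, doesn't qualify → Out.
gjcg: length 4, checks out → In.
tsigh: length 5, doesn't qualify → Out.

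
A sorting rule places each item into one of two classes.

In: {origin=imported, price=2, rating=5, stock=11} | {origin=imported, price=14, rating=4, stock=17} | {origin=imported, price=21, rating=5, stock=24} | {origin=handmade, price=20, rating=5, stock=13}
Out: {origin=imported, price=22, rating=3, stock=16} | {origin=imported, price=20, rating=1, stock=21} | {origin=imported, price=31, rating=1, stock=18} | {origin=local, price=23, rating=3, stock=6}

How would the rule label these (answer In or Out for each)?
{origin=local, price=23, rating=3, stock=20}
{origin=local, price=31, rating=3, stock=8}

'In' ⟺ rating ≥ 4.
{origin=local, price=23, rating=3, stock=20} — rating = 3, hence Out.
{origin=local, price=31, rating=3, stock=8} — rating = 3, hence Out.

Out, Out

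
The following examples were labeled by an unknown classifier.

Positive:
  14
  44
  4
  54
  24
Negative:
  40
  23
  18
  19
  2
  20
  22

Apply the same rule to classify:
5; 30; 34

The pattern is that an item is 'Positive' exactly when: ends in digit 4.
5: last digit 5 — does not satisfy this, so Negative.
30: last digit 0 — does not satisfy this, so Negative.
34: last digit 4 — qualifies, so Positive.

Negative, Negative, Positive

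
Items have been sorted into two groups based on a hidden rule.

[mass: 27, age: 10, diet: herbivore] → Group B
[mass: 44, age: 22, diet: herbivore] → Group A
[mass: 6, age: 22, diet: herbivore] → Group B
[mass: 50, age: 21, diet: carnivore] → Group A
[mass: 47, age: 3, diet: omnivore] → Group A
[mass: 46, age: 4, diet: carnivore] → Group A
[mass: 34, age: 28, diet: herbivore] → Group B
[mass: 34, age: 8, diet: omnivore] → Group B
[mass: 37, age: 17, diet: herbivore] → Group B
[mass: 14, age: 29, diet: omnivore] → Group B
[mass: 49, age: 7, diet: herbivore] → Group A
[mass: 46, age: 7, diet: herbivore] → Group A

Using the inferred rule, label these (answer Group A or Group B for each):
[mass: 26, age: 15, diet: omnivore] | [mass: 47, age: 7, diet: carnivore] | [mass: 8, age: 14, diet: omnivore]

Group B, Group A, Group B

One predicate separates the groups cleanly: mass ≥ 44.
[mass: 26, age: 15, diet: omnivore]: mass = 26 — doesn't match, so Group B. [mass: 47, age: 7, diet: carnivore]: mass = 47 — matches, so Group A. [mass: 8, age: 14, diet: omnivore]: mass = 8 — doesn't match, so Group B.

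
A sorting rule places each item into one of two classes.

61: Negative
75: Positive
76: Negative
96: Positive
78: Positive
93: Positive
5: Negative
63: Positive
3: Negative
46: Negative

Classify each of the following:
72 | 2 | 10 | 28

The pattern is that an item is 'Positive' exactly when: multiple of 3 AND at least 5.
72 → 72 = 3·24, 72 ≥ 5 → Positive. 2 → 2 = 3·0 + 2, 2 < 5 → Negative. 10 → 10 = 3·3 + 1, 10 ≥ 5 → Negative. 28 → 28 = 3·9 + 1, 28 ≥ 5 → Negative.

Positive, Negative, Negative, Negative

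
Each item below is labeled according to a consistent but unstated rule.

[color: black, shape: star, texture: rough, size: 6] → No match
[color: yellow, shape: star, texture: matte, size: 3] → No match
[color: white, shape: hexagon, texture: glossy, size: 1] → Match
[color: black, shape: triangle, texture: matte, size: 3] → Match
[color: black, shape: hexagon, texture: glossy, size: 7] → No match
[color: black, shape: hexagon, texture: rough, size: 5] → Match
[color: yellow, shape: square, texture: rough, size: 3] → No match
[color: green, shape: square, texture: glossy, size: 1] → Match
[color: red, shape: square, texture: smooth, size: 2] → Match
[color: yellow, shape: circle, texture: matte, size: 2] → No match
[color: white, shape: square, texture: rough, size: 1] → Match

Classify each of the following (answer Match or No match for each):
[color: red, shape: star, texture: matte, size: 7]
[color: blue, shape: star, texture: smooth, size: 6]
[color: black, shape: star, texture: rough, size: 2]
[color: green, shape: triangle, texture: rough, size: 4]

Every 'Match' example satisfies: color is not yellow AND size ≤ 5. None of the 'No match' examples do.
[color: red, shape: star, texture: matte, size: 7]: No match (color is red, size = 7). [color: blue, shape: star, texture: smooth, size: 6]: No match (color is blue, size = 6). [color: black, shape: star, texture: rough, size: 2]: Match (color is black, size = 2). [color: green, shape: triangle, texture: rough, size: 4]: Match (color is green, size = 4).

No match, No match, Match, Match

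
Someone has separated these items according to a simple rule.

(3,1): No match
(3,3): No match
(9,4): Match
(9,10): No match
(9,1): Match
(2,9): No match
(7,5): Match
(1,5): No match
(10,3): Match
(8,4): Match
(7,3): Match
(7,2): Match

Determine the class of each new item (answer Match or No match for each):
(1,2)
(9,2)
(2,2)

No match, Match, No match

One predicate separates the groups cleanly: first > second AND sum ≥ 6.
(1,2): 1 < 2, 1+2 = 3, doesn't qualify → No match.
(9,2): 9 > 2, 9+2 = 11, has this property → Match.
(2,2): 2 = 2, 2+2 = 4, doesn't qualify → No match.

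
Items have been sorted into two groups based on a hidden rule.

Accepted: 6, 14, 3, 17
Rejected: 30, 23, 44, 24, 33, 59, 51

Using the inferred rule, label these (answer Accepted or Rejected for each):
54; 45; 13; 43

Rejected, Rejected, Accepted, Rejected

The rule appears to be: at most 17.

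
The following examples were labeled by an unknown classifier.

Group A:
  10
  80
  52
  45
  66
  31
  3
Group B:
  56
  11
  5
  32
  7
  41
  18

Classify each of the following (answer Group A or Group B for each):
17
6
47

Group A, Group B, Group B

Every 'Group A' example satisfies: ≡ 3 (mod 7). None of the 'Group B' examples do.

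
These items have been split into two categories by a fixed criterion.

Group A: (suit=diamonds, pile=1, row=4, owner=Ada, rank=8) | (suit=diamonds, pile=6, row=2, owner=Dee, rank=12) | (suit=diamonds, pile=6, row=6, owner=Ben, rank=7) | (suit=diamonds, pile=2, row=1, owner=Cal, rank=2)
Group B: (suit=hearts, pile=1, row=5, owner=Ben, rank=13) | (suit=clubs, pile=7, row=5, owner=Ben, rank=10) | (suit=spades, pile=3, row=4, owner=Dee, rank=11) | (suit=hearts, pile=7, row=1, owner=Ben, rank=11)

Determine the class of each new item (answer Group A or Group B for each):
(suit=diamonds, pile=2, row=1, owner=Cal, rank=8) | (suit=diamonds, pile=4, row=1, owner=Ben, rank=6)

Group A, Group A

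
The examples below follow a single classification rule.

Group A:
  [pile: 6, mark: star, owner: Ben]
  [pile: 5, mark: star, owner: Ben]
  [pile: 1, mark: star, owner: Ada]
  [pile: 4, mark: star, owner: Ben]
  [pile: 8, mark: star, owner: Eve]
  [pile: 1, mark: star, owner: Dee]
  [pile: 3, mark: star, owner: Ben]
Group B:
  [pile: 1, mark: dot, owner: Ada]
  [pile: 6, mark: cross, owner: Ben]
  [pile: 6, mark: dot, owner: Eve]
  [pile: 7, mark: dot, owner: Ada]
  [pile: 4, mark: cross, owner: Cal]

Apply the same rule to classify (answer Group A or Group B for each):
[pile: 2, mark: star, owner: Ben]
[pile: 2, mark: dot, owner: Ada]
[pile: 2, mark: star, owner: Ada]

Group A, Group B, Group A

Checking candidate rules against both groups, what survives is: mark is star.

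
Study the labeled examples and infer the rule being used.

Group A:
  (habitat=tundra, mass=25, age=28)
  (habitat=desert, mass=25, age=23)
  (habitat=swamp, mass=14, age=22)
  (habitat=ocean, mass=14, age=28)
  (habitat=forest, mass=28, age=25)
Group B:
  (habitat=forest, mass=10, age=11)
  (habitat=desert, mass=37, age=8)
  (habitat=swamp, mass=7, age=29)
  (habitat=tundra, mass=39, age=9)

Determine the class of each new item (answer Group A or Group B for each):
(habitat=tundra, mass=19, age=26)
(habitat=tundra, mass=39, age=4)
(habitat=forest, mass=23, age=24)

Group A, Group B, Group A

Every 'Group A' example satisfies: age ≥ 22 AND age ≤ 28. None of the 'Group B' examples do.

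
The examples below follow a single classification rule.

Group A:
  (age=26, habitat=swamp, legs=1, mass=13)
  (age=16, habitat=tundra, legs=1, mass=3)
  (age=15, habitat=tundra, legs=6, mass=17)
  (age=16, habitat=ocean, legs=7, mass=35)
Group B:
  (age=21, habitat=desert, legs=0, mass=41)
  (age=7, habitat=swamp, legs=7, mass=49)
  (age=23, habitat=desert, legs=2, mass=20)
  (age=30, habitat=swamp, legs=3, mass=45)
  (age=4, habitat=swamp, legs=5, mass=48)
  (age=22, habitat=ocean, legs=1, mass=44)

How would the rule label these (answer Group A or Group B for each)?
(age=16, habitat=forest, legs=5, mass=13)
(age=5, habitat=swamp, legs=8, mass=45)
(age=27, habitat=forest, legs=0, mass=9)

Group A, Group B, Group A

'Group A' ⟺ age = 16 OR mass ≤ 17.
(age=16, habitat=forest, legs=5, mass=13): Group A (age = 16, mass = 13). (age=5, habitat=swamp, legs=8, mass=45): Group B (age = 5, mass = 45). (age=27, habitat=forest, legs=0, mass=9): Group A (age = 27, mass = 9).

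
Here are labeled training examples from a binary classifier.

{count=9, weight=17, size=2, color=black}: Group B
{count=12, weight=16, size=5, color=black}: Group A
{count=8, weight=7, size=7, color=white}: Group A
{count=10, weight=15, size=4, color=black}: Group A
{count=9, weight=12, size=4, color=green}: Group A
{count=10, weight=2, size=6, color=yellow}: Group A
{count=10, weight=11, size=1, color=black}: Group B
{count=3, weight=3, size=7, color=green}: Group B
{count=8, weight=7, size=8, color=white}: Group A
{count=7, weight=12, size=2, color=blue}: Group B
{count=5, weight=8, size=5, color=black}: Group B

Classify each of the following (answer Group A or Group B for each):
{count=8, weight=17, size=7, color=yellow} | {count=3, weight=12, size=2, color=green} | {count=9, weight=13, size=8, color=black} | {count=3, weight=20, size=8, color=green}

The common property of the 'Group A' items is: size ≥ 4 AND count ≥ 7. No 'Group B' item has it.
{count=8, weight=17, size=7, color=yellow} → size = 7, count = 8 → Group A. {count=3, weight=12, size=2, color=green} → size = 2, count = 3 → Group B. {count=9, weight=13, size=8, color=black} → size = 8, count = 9 → Group A. {count=3, weight=20, size=8, color=green} → size = 8, count = 3 → Group B.

Group A, Group B, Group A, Group B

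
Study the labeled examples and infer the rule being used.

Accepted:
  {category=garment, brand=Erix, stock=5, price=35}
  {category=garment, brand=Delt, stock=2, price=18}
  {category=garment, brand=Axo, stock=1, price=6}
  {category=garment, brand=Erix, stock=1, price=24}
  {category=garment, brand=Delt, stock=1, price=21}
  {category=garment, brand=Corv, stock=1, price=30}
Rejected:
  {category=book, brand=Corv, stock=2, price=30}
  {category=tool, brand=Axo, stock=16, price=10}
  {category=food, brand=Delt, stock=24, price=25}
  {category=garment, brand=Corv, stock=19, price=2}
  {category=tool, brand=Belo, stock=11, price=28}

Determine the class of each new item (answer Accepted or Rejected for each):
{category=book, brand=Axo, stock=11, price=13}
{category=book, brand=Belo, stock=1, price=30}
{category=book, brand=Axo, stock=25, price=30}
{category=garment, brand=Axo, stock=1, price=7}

The distinguishing property — category is garment AND price ≥ 6 — holds for all the 'Accepted' cases and none of the 'Rejected' cases.
{category=book, brand=Axo, stock=11, price=13}: category is book, price = 13 — doesn't match, so Rejected. {category=book, brand=Belo, stock=1, price=30}: category is book, price = 30 — doesn't match, so Rejected. {category=book, brand=Axo, stock=25, price=30}: category is book, price = 30 — doesn't match, so Rejected. {category=garment, brand=Axo, stock=1, price=7}: category is garment, price = 7 — checks out, so Accepted.

Rejected, Rejected, Rejected, Accepted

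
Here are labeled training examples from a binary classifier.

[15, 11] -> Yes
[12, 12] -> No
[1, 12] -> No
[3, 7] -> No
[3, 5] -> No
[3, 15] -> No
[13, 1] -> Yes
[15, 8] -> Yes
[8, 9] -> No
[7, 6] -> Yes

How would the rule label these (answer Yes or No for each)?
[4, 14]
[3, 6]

One predicate separates the groups cleanly: first > second.
[4, 14] → 4 < 14 → No. [3, 6] → 3 < 6 → No.

No, No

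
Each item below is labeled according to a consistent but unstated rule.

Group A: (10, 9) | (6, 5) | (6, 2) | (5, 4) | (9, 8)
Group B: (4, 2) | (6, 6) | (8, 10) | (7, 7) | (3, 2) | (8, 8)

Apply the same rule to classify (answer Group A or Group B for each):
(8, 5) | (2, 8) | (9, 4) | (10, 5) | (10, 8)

The common property of the 'Group A' items is: first > second AND sum ≥ 8. No 'Group B' item has it.
(8, 5) — 8 > 5, 8+5 = 13, hence Group A. (2, 8) — 2 < 8, 2+8 = 10, hence Group B. (9, 4) — 9 > 4, 9+4 = 13, hence Group A. (10, 5) — 10 > 5, 10+5 = 15, hence Group A. (10, 8) — 10 > 8, 10+8 = 18, hence Group A.

Group A, Group B, Group A, Group A, Group A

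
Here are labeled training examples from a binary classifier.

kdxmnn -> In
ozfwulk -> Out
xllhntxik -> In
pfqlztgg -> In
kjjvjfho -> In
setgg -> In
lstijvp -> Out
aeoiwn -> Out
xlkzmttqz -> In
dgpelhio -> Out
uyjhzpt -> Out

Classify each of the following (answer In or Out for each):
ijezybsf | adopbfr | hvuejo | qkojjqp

Out, Out, Out, In

All 'In' examples share one property — has a double letter — and every 'Out' example lacks it.
ijezybsf: Out (no doubled letter). adopbfr: Out (no doubled letter). hvuejo: Out (no doubled letter). qkojjqp: In ('jj' doubled).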